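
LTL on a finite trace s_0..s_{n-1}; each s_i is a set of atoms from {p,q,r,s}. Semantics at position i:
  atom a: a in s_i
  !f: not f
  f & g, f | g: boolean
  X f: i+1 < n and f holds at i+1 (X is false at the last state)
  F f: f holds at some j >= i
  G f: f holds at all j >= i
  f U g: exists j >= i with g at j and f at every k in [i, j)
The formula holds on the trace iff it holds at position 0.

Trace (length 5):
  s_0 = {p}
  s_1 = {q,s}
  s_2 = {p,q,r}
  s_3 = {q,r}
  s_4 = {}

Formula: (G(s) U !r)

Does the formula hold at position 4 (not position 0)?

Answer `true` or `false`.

Answer: true

Derivation:
s_0={p}: (G(s) U !r)=True G(s)=False s=False !r=True r=False
s_1={q,s}: (G(s) U !r)=True G(s)=False s=True !r=True r=False
s_2={p,q,r}: (G(s) U !r)=False G(s)=False s=False !r=False r=True
s_3={q,r}: (G(s) U !r)=False G(s)=False s=False !r=False r=True
s_4={}: (G(s) U !r)=True G(s)=False s=False !r=True r=False
Evaluating at position 4: result = True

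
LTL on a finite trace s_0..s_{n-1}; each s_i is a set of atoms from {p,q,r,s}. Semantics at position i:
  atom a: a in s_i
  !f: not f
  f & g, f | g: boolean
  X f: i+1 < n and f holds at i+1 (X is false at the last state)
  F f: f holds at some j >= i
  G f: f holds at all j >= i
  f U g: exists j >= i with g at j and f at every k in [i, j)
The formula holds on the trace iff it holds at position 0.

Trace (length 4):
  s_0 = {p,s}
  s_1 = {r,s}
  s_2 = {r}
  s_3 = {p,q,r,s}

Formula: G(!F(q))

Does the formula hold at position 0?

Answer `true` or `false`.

Answer: false

Derivation:
s_0={p,s}: G(!F(q))=False !F(q)=False F(q)=True q=False
s_1={r,s}: G(!F(q))=False !F(q)=False F(q)=True q=False
s_2={r}: G(!F(q))=False !F(q)=False F(q)=True q=False
s_3={p,q,r,s}: G(!F(q))=False !F(q)=False F(q)=True q=True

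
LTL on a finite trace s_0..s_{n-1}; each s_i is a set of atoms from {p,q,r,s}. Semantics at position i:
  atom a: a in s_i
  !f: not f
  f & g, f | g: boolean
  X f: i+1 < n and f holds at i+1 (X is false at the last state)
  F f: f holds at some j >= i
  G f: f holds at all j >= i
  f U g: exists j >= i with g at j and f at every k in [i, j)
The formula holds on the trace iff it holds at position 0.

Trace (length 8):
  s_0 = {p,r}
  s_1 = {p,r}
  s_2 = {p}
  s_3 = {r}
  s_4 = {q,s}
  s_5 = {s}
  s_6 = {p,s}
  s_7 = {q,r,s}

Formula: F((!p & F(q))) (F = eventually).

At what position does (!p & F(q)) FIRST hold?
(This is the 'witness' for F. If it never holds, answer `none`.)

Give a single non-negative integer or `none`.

s_0={p,r}: (!p & F(q))=False !p=False p=True F(q)=True q=False
s_1={p,r}: (!p & F(q))=False !p=False p=True F(q)=True q=False
s_2={p}: (!p & F(q))=False !p=False p=True F(q)=True q=False
s_3={r}: (!p & F(q))=True !p=True p=False F(q)=True q=False
s_4={q,s}: (!p & F(q))=True !p=True p=False F(q)=True q=True
s_5={s}: (!p & F(q))=True !p=True p=False F(q)=True q=False
s_6={p,s}: (!p & F(q))=False !p=False p=True F(q)=True q=False
s_7={q,r,s}: (!p & F(q))=True !p=True p=False F(q)=True q=True
F((!p & F(q))) holds; first witness at position 3.

Answer: 3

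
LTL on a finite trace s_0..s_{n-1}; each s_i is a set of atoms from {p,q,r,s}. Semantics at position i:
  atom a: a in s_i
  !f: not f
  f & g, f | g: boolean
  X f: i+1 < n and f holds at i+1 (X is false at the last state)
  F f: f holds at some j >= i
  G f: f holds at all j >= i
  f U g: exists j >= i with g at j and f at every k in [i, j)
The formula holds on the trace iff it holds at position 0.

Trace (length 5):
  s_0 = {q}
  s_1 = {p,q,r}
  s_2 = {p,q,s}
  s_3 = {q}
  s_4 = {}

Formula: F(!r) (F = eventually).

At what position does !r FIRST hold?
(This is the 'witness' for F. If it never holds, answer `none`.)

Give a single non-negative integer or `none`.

Answer: 0

Derivation:
s_0={q}: !r=True r=False
s_1={p,q,r}: !r=False r=True
s_2={p,q,s}: !r=True r=False
s_3={q}: !r=True r=False
s_4={}: !r=True r=False
F(!r) holds; first witness at position 0.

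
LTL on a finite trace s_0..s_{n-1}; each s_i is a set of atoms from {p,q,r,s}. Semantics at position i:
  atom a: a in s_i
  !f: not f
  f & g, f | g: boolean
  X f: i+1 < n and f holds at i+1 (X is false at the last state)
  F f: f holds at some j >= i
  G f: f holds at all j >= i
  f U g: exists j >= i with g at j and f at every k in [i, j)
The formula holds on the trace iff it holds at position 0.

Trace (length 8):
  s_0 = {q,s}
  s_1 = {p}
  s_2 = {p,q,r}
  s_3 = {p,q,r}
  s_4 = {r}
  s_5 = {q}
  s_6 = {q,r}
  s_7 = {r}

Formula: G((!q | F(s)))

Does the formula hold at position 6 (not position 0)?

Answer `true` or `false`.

s_0={q,s}: G((!q | F(s)))=False (!q | F(s))=True !q=False q=True F(s)=True s=True
s_1={p}: G((!q | F(s)))=False (!q | F(s))=True !q=True q=False F(s)=False s=False
s_2={p,q,r}: G((!q | F(s)))=False (!q | F(s))=False !q=False q=True F(s)=False s=False
s_3={p,q,r}: G((!q | F(s)))=False (!q | F(s))=False !q=False q=True F(s)=False s=False
s_4={r}: G((!q | F(s)))=False (!q | F(s))=True !q=True q=False F(s)=False s=False
s_5={q}: G((!q | F(s)))=False (!q | F(s))=False !q=False q=True F(s)=False s=False
s_6={q,r}: G((!q | F(s)))=False (!q | F(s))=False !q=False q=True F(s)=False s=False
s_7={r}: G((!q | F(s)))=True (!q | F(s))=True !q=True q=False F(s)=False s=False
Evaluating at position 6: result = False

Answer: false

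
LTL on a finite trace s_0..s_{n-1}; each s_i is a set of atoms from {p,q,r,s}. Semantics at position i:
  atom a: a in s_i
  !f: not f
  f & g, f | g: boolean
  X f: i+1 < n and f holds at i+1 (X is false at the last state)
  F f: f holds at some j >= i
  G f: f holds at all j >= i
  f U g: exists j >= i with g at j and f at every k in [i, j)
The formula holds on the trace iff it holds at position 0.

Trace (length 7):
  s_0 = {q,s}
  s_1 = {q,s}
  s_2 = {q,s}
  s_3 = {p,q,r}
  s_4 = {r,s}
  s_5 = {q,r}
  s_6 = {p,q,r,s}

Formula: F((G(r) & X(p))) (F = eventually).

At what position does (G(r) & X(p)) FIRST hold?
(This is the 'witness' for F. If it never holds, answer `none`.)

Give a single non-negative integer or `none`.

Answer: 5

Derivation:
s_0={q,s}: (G(r) & X(p))=False G(r)=False r=False X(p)=False p=False
s_1={q,s}: (G(r) & X(p))=False G(r)=False r=False X(p)=False p=False
s_2={q,s}: (G(r) & X(p))=False G(r)=False r=False X(p)=True p=False
s_3={p,q,r}: (G(r) & X(p))=False G(r)=True r=True X(p)=False p=True
s_4={r,s}: (G(r) & X(p))=False G(r)=True r=True X(p)=False p=False
s_5={q,r}: (G(r) & X(p))=True G(r)=True r=True X(p)=True p=False
s_6={p,q,r,s}: (G(r) & X(p))=False G(r)=True r=True X(p)=False p=True
F((G(r) & X(p))) holds; first witness at position 5.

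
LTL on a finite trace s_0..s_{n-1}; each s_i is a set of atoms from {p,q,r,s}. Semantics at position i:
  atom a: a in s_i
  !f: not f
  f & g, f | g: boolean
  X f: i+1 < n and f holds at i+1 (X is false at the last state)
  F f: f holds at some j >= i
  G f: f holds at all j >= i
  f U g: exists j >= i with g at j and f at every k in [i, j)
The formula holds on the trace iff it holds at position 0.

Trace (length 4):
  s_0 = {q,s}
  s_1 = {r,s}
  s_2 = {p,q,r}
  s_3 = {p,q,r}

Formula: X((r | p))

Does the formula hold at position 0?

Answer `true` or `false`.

Answer: true

Derivation:
s_0={q,s}: X((r | p))=True (r | p)=False r=False p=False
s_1={r,s}: X((r | p))=True (r | p)=True r=True p=False
s_2={p,q,r}: X((r | p))=True (r | p)=True r=True p=True
s_3={p,q,r}: X((r | p))=False (r | p)=True r=True p=True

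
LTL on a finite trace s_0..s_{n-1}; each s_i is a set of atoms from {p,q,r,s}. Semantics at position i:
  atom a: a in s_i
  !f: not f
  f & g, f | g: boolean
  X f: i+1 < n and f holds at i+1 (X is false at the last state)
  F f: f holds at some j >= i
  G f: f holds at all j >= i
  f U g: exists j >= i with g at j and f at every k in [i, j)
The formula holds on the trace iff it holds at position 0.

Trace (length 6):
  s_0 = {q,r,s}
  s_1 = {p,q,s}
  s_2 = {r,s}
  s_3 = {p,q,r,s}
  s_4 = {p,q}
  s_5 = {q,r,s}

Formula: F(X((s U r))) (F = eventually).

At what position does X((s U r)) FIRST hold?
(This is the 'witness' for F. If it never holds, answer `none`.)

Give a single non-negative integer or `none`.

Answer: 0

Derivation:
s_0={q,r,s}: X((s U r))=True (s U r)=True s=True r=True
s_1={p,q,s}: X((s U r))=True (s U r)=True s=True r=False
s_2={r,s}: X((s U r))=True (s U r)=True s=True r=True
s_3={p,q,r,s}: X((s U r))=False (s U r)=True s=True r=True
s_4={p,q}: X((s U r))=True (s U r)=False s=False r=False
s_5={q,r,s}: X((s U r))=False (s U r)=True s=True r=True
F(X((s U r))) holds; first witness at position 0.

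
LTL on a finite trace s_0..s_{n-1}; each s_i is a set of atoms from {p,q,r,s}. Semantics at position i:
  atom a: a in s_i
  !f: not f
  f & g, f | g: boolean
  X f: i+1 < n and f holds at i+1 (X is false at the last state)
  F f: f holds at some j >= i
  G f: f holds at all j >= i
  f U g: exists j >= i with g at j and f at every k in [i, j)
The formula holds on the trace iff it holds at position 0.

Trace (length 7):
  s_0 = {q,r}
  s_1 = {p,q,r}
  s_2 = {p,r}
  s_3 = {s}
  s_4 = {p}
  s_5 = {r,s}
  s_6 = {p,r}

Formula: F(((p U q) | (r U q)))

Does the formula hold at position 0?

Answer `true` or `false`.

s_0={q,r}: F(((p U q) | (r U q)))=True ((p U q) | (r U q))=True (p U q)=True p=False q=True (r U q)=True r=True
s_1={p,q,r}: F(((p U q) | (r U q)))=True ((p U q) | (r U q))=True (p U q)=True p=True q=True (r U q)=True r=True
s_2={p,r}: F(((p U q) | (r U q)))=False ((p U q) | (r U q))=False (p U q)=False p=True q=False (r U q)=False r=True
s_3={s}: F(((p U q) | (r U q)))=False ((p U q) | (r U q))=False (p U q)=False p=False q=False (r U q)=False r=False
s_4={p}: F(((p U q) | (r U q)))=False ((p U q) | (r U q))=False (p U q)=False p=True q=False (r U q)=False r=False
s_5={r,s}: F(((p U q) | (r U q)))=False ((p U q) | (r U q))=False (p U q)=False p=False q=False (r U q)=False r=True
s_6={p,r}: F(((p U q) | (r U q)))=False ((p U q) | (r U q))=False (p U q)=False p=True q=False (r U q)=False r=True

Answer: true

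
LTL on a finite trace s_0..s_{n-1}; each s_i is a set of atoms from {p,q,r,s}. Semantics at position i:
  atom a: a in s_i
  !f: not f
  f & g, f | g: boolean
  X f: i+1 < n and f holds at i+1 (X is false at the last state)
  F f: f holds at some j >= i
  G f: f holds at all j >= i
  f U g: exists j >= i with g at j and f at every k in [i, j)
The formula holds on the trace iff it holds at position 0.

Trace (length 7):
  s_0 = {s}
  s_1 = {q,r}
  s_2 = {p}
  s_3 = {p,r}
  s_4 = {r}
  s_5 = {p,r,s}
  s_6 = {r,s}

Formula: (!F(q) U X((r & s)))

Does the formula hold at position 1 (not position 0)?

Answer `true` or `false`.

Answer: false

Derivation:
s_0={s}: (!F(q) U X((r & s)))=False !F(q)=False F(q)=True q=False X((r & s))=False (r & s)=False r=False s=True
s_1={q,r}: (!F(q) U X((r & s)))=False !F(q)=False F(q)=True q=True X((r & s))=False (r & s)=False r=True s=False
s_2={p}: (!F(q) U X((r & s)))=True !F(q)=True F(q)=False q=False X((r & s))=False (r & s)=False r=False s=False
s_3={p,r}: (!F(q) U X((r & s)))=True !F(q)=True F(q)=False q=False X((r & s))=False (r & s)=False r=True s=False
s_4={r}: (!F(q) U X((r & s)))=True !F(q)=True F(q)=False q=False X((r & s))=True (r & s)=False r=True s=False
s_5={p,r,s}: (!F(q) U X((r & s)))=True !F(q)=True F(q)=False q=False X((r & s))=True (r & s)=True r=True s=True
s_6={r,s}: (!F(q) U X((r & s)))=False !F(q)=True F(q)=False q=False X((r & s))=False (r & s)=True r=True s=True
Evaluating at position 1: result = False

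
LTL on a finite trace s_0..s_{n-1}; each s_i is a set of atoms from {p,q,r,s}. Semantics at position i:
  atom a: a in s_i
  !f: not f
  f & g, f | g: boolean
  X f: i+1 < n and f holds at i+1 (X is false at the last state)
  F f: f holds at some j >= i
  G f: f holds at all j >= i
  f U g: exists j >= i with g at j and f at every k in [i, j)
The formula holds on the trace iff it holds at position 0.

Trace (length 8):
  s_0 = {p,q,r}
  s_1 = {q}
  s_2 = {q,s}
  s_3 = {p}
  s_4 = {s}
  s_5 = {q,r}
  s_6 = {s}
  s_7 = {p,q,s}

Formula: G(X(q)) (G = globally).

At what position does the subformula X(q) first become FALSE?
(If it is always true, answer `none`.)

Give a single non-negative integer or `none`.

Answer: 2

Derivation:
s_0={p,q,r}: X(q)=True q=True
s_1={q}: X(q)=True q=True
s_2={q,s}: X(q)=False q=True
s_3={p}: X(q)=False q=False
s_4={s}: X(q)=True q=False
s_5={q,r}: X(q)=False q=True
s_6={s}: X(q)=True q=False
s_7={p,q,s}: X(q)=False q=True
G(X(q)) holds globally = False
First violation at position 2.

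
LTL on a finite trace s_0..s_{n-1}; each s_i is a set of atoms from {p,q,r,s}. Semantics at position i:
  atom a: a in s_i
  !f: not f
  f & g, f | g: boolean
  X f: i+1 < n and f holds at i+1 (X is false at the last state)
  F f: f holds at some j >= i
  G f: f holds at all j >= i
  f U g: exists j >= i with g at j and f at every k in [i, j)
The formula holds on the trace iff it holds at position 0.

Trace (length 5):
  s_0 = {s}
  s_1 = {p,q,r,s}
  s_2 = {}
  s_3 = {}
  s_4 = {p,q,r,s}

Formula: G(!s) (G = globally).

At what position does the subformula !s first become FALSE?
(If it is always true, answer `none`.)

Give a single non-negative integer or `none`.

Answer: 0

Derivation:
s_0={s}: !s=False s=True
s_1={p,q,r,s}: !s=False s=True
s_2={}: !s=True s=False
s_3={}: !s=True s=False
s_4={p,q,r,s}: !s=False s=True
G(!s) holds globally = False
First violation at position 0.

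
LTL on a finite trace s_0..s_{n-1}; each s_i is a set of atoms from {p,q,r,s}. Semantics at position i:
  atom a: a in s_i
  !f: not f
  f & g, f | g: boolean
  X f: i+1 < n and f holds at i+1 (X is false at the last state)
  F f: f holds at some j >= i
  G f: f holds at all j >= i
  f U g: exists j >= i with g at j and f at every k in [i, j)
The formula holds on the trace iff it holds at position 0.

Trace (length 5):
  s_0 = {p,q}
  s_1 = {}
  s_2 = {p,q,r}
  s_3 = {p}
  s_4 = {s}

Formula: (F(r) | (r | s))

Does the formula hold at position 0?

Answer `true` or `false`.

s_0={p,q}: (F(r) | (r | s))=True F(r)=True r=False (r | s)=False s=False
s_1={}: (F(r) | (r | s))=True F(r)=True r=False (r | s)=False s=False
s_2={p,q,r}: (F(r) | (r | s))=True F(r)=True r=True (r | s)=True s=False
s_3={p}: (F(r) | (r | s))=False F(r)=False r=False (r | s)=False s=False
s_4={s}: (F(r) | (r | s))=True F(r)=False r=False (r | s)=True s=True

Answer: true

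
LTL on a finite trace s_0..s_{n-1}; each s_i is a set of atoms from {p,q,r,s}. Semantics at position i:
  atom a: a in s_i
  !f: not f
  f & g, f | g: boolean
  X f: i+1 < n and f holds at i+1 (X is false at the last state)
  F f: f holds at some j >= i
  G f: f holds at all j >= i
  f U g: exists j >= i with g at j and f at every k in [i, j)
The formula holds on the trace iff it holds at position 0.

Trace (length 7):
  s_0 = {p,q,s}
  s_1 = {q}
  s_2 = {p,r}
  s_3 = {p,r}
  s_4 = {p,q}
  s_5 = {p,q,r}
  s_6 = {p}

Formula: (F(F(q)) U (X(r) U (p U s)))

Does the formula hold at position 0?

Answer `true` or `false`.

Answer: true

Derivation:
s_0={p,q,s}: (F(F(q)) U (X(r) U (p U s)))=True F(F(q))=True F(q)=True q=True (X(r) U (p U s))=True X(r)=False r=False (p U s)=True p=True s=True
s_1={q}: (F(F(q)) U (X(r) U (p U s)))=False F(F(q))=True F(q)=True q=True (X(r) U (p U s))=False X(r)=True r=False (p U s)=False p=False s=False
s_2={p,r}: (F(F(q)) U (X(r) U (p U s)))=False F(F(q))=True F(q)=True q=False (X(r) U (p U s))=False X(r)=True r=True (p U s)=False p=True s=False
s_3={p,r}: (F(F(q)) U (X(r) U (p U s)))=False F(F(q))=True F(q)=True q=False (X(r) U (p U s))=False X(r)=False r=True (p U s)=False p=True s=False
s_4={p,q}: (F(F(q)) U (X(r) U (p U s)))=False F(F(q))=True F(q)=True q=True (X(r) U (p U s))=False X(r)=True r=False (p U s)=False p=True s=False
s_5={p,q,r}: (F(F(q)) U (X(r) U (p U s)))=False F(F(q))=True F(q)=True q=True (X(r) U (p U s))=False X(r)=False r=True (p U s)=False p=True s=False
s_6={p}: (F(F(q)) U (X(r) U (p U s)))=False F(F(q))=False F(q)=False q=False (X(r) U (p U s))=False X(r)=False r=False (p U s)=False p=True s=False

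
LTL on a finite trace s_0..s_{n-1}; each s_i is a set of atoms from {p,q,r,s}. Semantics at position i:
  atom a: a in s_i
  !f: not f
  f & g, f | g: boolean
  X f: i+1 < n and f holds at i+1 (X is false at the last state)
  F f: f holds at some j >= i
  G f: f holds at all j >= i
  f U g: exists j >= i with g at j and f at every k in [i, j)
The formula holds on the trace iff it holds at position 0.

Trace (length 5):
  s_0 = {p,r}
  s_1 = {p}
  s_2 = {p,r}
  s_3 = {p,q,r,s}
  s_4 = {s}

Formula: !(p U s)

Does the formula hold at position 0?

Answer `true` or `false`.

Answer: false

Derivation:
s_0={p,r}: !(p U s)=False (p U s)=True p=True s=False
s_1={p}: !(p U s)=False (p U s)=True p=True s=False
s_2={p,r}: !(p U s)=False (p U s)=True p=True s=False
s_3={p,q,r,s}: !(p U s)=False (p U s)=True p=True s=True
s_4={s}: !(p U s)=False (p U s)=True p=False s=True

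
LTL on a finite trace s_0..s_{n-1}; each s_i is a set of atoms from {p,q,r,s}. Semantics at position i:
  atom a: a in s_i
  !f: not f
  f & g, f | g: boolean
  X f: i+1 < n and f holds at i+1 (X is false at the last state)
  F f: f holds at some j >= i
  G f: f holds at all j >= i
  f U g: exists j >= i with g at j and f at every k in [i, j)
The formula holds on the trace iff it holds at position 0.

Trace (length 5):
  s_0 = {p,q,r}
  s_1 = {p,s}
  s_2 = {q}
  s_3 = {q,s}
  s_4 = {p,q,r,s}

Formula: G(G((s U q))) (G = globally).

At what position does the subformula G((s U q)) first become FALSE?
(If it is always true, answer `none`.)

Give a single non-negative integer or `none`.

s_0={p,q,r}: G((s U q))=True (s U q)=True s=False q=True
s_1={p,s}: G((s U q))=True (s U q)=True s=True q=False
s_2={q}: G((s U q))=True (s U q)=True s=False q=True
s_3={q,s}: G((s U q))=True (s U q)=True s=True q=True
s_4={p,q,r,s}: G((s U q))=True (s U q)=True s=True q=True
G(G((s U q))) holds globally = True
No violation — formula holds at every position.

Answer: none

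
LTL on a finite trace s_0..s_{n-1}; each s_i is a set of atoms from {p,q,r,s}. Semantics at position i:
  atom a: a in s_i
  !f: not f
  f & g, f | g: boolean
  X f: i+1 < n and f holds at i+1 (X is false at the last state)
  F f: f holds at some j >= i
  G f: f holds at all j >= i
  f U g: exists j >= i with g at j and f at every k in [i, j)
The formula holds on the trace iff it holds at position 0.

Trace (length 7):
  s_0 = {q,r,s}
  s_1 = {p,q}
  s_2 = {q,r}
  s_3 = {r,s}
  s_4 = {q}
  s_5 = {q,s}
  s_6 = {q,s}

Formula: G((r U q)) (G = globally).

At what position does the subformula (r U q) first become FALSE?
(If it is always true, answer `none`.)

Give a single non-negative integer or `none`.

s_0={q,r,s}: (r U q)=True r=True q=True
s_1={p,q}: (r U q)=True r=False q=True
s_2={q,r}: (r U q)=True r=True q=True
s_3={r,s}: (r U q)=True r=True q=False
s_4={q}: (r U q)=True r=False q=True
s_5={q,s}: (r U q)=True r=False q=True
s_6={q,s}: (r U q)=True r=False q=True
G((r U q)) holds globally = True
No violation — formula holds at every position.

Answer: none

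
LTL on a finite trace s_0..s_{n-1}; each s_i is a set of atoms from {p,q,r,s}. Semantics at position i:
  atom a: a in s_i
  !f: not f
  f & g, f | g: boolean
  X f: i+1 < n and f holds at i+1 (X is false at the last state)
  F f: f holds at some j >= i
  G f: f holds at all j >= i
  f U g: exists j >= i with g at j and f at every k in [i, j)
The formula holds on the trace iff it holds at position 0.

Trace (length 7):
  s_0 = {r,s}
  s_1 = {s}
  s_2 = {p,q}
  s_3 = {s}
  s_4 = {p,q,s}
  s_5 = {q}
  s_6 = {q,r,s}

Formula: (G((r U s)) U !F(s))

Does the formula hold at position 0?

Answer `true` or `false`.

s_0={r,s}: (G((r U s)) U !F(s))=False G((r U s))=False (r U s)=True r=True s=True !F(s)=False F(s)=True
s_1={s}: (G((r U s)) U !F(s))=False G((r U s))=False (r U s)=True r=False s=True !F(s)=False F(s)=True
s_2={p,q}: (G((r U s)) U !F(s))=False G((r U s))=False (r U s)=False r=False s=False !F(s)=False F(s)=True
s_3={s}: (G((r U s)) U !F(s))=False G((r U s))=False (r U s)=True r=False s=True !F(s)=False F(s)=True
s_4={p,q,s}: (G((r U s)) U !F(s))=False G((r U s))=False (r U s)=True r=False s=True !F(s)=False F(s)=True
s_5={q}: (G((r U s)) U !F(s))=False G((r U s))=False (r U s)=False r=False s=False !F(s)=False F(s)=True
s_6={q,r,s}: (G((r U s)) U !F(s))=False G((r U s))=True (r U s)=True r=True s=True !F(s)=False F(s)=True

Answer: false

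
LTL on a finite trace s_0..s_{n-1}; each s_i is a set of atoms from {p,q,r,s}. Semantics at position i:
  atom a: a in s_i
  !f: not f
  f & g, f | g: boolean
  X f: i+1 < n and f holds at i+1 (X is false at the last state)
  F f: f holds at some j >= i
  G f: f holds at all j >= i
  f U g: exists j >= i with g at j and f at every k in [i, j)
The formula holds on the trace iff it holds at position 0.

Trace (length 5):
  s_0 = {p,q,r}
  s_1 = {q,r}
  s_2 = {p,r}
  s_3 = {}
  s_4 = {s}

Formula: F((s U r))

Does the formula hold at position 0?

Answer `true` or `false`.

Answer: true

Derivation:
s_0={p,q,r}: F((s U r))=True (s U r)=True s=False r=True
s_1={q,r}: F((s U r))=True (s U r)=True s=False r=True
s_2={p,r}: F((s U r))=True (s U r)=True s=False r=True
s_3={}: F((s U r))=False (s U r)=False s=False r=False
s_4={s}: F((s U r))=False (s U r)=False s=True r=False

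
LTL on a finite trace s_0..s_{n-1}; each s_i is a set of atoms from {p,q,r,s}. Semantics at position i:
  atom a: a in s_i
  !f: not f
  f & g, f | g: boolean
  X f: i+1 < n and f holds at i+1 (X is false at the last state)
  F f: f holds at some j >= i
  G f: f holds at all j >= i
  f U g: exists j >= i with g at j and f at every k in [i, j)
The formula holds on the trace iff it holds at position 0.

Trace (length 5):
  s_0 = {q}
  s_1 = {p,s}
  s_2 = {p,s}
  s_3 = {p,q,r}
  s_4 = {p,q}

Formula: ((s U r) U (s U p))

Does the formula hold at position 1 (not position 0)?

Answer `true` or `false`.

Answer: true

Derivation:
s_0={q}: ((s U r) U (s U p))=False (s U r)=False s=False r=False (s U p)=False p=False
s_1={p,s}: ((s U r) U (s U p))=True (s U r)=True s=True r=False (s U p)=True p=True
s_2={p,s}: ((s U r) U (s U p))=True (s U r)=True s=True r=False (s U p)=True p=True
s_3={p,q,r}: ((s U r) U (s U p))=True (s U r)=True s=False r=True (s U p)=True p=True
s_4={p,q}: ((s U r) U (s U p))=True (s U r)=False s=False r=False (s U p)=True p=True
Evaluating at position 1: result = True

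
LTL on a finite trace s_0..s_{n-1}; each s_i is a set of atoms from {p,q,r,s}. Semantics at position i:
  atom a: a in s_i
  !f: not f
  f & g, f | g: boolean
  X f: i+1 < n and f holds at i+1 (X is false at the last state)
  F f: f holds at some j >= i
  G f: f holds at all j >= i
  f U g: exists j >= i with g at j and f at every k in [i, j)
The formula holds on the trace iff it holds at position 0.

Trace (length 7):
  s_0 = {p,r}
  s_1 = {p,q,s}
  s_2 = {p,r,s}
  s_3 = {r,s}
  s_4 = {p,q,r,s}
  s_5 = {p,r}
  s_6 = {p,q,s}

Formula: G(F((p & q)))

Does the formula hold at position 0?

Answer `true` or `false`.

Answer: true

Derivation:
s_0={p,r}: G(F((p & q)))=True F((p & q))=True (p & q)=False p=True q=False
s_1={p,q,s}: G(F((p & q)))=True F((p & q))=True (p & q)=True p=True q=True
s_2={p,r,s}: G(F((p & q)))=True F((p & q))=True (p & q)=False p=True q=False
s_3={r,s}: G(F((p & q)))=True F((p & q))=True (p & q)=False p=False q=False
s_4={p,q,r,s}: G(F((p & q)))=True F((p & q))=True (p & q)=True p=True q=True
s_5={p,r}: G(F((p & q)))=True F((p & q))=True (p & q)=False p=True q=False
s_6={p,q,s}: G(F((p & q)))=True F((p & q))=True (p & q)=True p=True q=True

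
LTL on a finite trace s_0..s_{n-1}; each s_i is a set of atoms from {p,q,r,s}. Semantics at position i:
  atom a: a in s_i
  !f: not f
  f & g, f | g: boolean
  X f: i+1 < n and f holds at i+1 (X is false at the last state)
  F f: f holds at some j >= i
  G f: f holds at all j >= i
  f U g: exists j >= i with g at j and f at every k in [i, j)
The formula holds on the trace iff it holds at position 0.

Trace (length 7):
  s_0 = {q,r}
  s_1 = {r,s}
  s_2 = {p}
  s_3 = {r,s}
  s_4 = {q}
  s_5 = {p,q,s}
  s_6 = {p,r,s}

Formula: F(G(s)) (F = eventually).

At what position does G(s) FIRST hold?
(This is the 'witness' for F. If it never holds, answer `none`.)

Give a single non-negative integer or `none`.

s_0={q,r}: G(s)=False s=False
s_1={r,s}: G(s)=False s=True
s_2={p}: G(s)=False s=False
s_3={r,s}: G(s)=False s=True
s_4={q}: G(s)=False s=False
s_5={p,q,s}: G(s)=True s=True
s_6={p,r,s}: G(s)=True s=True
F(G(s)) holds; first witness at position 5.

Answer: 5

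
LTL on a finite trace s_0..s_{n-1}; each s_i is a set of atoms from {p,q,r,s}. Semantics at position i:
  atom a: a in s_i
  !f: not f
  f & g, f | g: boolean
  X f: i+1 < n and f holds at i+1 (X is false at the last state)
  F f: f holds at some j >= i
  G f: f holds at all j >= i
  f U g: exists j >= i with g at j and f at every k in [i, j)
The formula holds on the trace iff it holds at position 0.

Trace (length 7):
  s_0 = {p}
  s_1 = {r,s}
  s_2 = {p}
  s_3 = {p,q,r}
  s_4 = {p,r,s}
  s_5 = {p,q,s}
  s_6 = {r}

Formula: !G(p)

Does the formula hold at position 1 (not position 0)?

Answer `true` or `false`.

Answer: true

Derivation:
s_0={p}: !G(p)=True G(p)=False p=True
s_1={r,s}: !G(p)=True G(p)=False p=False
s_2={p}: !G(p)=True G(p)=False p=True
s_3={p,q,r}: !G(p)=True G(p)=False p=True
s_4={p,r,s}: !G(p)=True G(p)=False p=True
s_5={p,q,s}: !G(p)=True G(p)=False p=True
s_6={r}: !G(p)=True G(p)=False p=False
Evaluating at position 1: result = True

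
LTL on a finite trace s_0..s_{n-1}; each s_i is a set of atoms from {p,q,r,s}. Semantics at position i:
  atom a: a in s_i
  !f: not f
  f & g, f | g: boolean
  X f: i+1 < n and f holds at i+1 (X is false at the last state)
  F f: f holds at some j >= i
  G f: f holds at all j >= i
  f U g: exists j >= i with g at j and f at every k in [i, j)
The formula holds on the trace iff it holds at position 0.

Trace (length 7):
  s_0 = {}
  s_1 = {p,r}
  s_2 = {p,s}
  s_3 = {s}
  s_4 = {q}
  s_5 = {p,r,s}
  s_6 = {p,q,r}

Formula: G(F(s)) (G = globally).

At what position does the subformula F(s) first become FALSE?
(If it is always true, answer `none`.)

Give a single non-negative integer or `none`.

s_0={}: F(s)=True s=False
s_1={p,r}: F(s)=True s=False
s_2={p,s}: F(s)=True s=True
s_3={s}: F(s)=True s=True
s_4={q}: F(s)=True s=False
s_5={p,r,s}: F(s)=True s=True
s_6={p,q,r}: F(s)=False s=False
G(F(s)) holds globally = False
First violation at position 6.

Answer: 6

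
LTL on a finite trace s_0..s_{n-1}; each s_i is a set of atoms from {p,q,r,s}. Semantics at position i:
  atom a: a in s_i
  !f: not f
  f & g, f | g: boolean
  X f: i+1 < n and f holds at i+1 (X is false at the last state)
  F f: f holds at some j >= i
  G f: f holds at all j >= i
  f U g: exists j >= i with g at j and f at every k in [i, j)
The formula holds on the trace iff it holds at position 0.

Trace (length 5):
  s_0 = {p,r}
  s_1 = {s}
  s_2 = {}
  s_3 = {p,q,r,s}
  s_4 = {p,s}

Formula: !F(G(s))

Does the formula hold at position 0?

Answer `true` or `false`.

Answer: false

Derivation:
s_0={p,r}: !F(G(s))=False F(G(s))=True G(s)=False s=False
s_1={s}: !F(G(s))=False F(G(s))=True G(s)=False s=True
s_2={}: !F(G(s))=False F(G(s))=True G(s)=False s=False
s_3={p,q,r,s}: !F(G(s))=False F(G(s))=True G(s)=True s=True
s_4={p,s}: !F(G(s))=False F(G(s))=True G(s)=True s=True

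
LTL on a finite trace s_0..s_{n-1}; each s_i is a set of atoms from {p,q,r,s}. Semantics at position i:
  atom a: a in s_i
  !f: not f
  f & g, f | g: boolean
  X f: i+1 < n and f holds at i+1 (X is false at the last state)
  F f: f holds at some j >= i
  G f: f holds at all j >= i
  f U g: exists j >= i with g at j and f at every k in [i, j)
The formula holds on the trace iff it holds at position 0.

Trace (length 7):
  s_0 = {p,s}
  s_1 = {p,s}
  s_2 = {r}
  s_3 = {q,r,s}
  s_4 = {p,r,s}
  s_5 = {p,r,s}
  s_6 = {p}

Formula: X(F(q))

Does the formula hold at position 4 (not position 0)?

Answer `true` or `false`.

Answer: false

Derivation:
s_0={p,s}: X(F(q))=True F(q)=True q=False
s_1={p,s}: X(F(q))=True F(q)=True q=False
s_2={r}: X(F(q))=True F(q)=True q=False
s_3={q,r,s}: X(F(q))=False F(q)=True q=True
s_4={p,r,s}: X(F(q))=False F(q)=False q=False
s_5={p,r,s}: X(F(q))=False F(q)=False q=False
s_6={p}: X(F(q))=False F(q)=False q=False
Evaluating at position 4: result = False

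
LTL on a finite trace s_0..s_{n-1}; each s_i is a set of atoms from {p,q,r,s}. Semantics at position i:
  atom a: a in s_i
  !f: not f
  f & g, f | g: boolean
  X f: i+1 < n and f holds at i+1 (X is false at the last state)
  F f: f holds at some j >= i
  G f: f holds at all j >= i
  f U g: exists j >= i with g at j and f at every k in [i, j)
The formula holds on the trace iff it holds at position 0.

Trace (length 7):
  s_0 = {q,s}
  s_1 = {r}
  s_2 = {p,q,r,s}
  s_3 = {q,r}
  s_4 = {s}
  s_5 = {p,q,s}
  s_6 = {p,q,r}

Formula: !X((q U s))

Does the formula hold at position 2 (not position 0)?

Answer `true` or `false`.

Answer: false

Derivation:
s_0={q,s}: !X((q U s))=True X((q U s))=False (q U s)=True q=True s=True
s_1={r}: !X((q U s))=False X((q U s))=True (q U s)=False q=False s=False
s_2={p,q,r,s}: !X((q U s))=False X((q U s))=True (q U s)=True q=True s=True
s_3={q,r}: !X((q U s))=False X((q U s))=True (q U s)=True q=True s=False
s_4={s}: !X((q U s))=False X((q U s))=True (q U s)=True q=False s=True
s_5={p,q,s}: !X((q U s))=True X((q U s))=False (q U s)=True q=True s=True
s_6={p,q,r}: !X((q U s))=True X((q U s))=False (q U s)=False q=True s=False
Evaluating at position 2: result = False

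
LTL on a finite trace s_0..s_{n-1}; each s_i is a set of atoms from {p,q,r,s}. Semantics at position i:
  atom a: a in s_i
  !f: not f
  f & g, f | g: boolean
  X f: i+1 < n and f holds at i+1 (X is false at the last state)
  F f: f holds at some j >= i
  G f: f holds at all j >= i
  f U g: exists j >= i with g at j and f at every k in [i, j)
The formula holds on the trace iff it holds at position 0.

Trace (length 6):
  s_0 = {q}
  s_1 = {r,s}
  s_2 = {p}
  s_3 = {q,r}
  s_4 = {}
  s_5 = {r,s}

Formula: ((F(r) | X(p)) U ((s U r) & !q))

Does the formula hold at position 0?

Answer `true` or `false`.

Answer: true

Derivation:
s_0={q}: ((F(r) | X(p)) U ((s U r) & !q))=True (F(r) | X(p))=True F(r)=True r=False X(p)=False p=False ((s U r) & !q)=False (s U r)=False s=False !q=False q=True
s_1={r,s}: ((F(r) | X(p)) U ((s U r) & !q))=True (F(r) | X(p))=True F(r)=True r=True X(p)=True p=False ((s U r) & !q)=True (s U r)=True s=True !q=True q=False
s_2={p}: ((F(r) | X(p)) U ((s U r) & !q))=True (F(r) | X(p))=True F(r)=True r=False X(p)=False p=True ((s U r) & !q)=False (s U r)=False s=False !q=True q=False
s_3={q,r}: ((F(r) | X(p)) U ((s U r) & !q))=True (F(r) | X(p))=True F(r)=True r=True X(p)=False p=False ((s U r) & !q)=False (s U r)=True s=False !q=False q=True
s_4={}: ((F(r) | X(p)) U ((s U r) & !q))=True (F(r) | X(p))=True F(r)=True r=False X(p)=False p=False ((s U r) & !q)=False (s U r)=False s=False !q=True q=False
s_5={r,s}: ((F(r) | X(p)) U ((s U r) & !q))=True (F(r) | X(p))=True F(r)=True r=True X(p)=False p=False ((s U r) & !q)=True (s U r)=True s=True !q=True q=False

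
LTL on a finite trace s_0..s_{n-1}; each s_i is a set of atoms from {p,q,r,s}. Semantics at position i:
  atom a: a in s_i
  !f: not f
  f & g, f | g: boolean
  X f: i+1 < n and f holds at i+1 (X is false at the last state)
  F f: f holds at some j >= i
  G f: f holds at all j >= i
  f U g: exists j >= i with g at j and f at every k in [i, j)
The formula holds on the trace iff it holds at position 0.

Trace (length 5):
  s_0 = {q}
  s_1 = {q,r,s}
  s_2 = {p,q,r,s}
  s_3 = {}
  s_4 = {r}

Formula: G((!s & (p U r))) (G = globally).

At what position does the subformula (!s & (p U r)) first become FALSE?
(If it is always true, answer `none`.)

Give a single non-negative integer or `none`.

Answer: 0

Derivation:
s_0={q}: (!s & (p U r))=False !s=True s=False (p U r)=False p=False r=False
s_1={q,r,s}: (!s & (p U r))=False !s=False s=True (p U r)=True p=False r=True
s_2={p,q,r,s}: (!s & (p U r))=False !s=False s=True (p U r)=True p=True r=True
s_3={}: (!s & (p U r))=False !s=True s=False (p U r)=False p=False r=False
s_4={r}: (!s & (p U r))=True !s=True s=False (p U r)=True p=False r=True
G((!s & (p U r))) holds globally = False
First violation at position 0.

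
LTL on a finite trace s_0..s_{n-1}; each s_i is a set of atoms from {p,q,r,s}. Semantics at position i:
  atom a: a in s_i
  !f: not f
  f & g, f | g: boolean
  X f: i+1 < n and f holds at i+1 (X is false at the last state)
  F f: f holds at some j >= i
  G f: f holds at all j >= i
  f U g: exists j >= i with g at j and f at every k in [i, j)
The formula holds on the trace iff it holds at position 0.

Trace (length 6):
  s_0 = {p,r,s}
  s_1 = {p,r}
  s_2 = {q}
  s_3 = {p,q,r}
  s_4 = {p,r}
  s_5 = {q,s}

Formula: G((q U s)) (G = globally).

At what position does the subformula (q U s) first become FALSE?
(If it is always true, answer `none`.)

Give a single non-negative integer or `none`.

s_0={p,r,s}: (q U s)=True q=False s=True
s_1={p,r}: (q U s)=False q=False s=False
s_2={q}: (q U s)=False q=True s=False
s_3={p,q,r}: (q U s)=False q=True s=False
s_4={p,r}: (q U s)=False q=False s=False
s_5={q,s}: (q U s)=True q=True s=True
G((q U s)) holds globally = False
First violation at position 1.

Answer: 1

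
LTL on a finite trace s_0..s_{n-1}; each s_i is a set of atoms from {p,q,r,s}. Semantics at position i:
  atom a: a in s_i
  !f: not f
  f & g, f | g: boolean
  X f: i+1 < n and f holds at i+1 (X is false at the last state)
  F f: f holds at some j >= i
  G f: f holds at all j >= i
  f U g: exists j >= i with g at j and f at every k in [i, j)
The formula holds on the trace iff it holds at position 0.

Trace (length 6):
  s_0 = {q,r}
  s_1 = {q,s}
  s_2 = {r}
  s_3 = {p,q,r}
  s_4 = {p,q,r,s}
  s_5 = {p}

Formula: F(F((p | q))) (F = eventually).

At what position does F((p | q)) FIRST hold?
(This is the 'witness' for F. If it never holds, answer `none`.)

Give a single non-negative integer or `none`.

s_0={q,r}: F((p | q))=True (p | q)=True p=False q=True
s_1={q,s}: F((p | q))=True (p | q)=True p=False q=True
s_2={r}: F((p | q))=True (p | q)=False p=False q=False
s_3={p,q,r}: F((p | q))=True (p | q)=True p=True q=True
s_4={p,q,r,s}: F((p | q))=True (p | q)=True p=True q=True
s_5={p}: F((p | q))=True (p | q)=True p=True q=False
F(F((p | q))) holds; first witness at position 0.

Answer: 0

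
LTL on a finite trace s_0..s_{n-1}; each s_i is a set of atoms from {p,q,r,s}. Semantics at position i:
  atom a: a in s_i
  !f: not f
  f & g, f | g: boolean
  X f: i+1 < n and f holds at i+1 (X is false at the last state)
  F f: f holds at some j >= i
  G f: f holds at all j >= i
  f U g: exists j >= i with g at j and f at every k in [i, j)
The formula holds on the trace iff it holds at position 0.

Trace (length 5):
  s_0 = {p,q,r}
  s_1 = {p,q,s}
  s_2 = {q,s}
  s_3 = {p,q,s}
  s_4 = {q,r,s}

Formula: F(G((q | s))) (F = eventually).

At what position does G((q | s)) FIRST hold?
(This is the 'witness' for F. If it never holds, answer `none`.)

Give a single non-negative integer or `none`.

s_0={p,q,r}: G((q | s))=True (q | s)=True q=True s=False
s_1={p,q,s}: G((q | s))=True (q | s)=True q=True s=True
s_2={q,s}: G((q | s))=True (q | s)=True q=True s=True
s_3={p,q,s}: G((q | s))=True (q | s)=True q=True s=True
s_4={q,r,s}: G((q | s))=True (q | s)=True q=True s=True
F(G((q | s))) holds; first witness at position 0.

Answer: 0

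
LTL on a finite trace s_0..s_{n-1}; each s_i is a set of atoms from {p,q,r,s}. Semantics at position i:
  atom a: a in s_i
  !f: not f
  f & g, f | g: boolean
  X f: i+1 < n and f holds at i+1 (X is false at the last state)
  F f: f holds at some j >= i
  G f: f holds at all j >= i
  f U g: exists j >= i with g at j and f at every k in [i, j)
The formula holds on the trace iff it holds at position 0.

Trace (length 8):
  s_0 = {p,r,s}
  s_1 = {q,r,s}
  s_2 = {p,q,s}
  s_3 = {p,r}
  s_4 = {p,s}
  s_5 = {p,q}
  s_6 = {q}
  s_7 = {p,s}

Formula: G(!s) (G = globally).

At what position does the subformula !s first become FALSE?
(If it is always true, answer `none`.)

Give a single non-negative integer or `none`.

Answer: 0

Derivation:
s_0={p,r,s}: !s=False s=True
s_1={q,r,s}: !s=False s=True
s_2={p,q,s}: !s=False s=True
s_3={p,r}: !s=True s=False
s_4={p,s}: !s=False s=True
s_5={p,q}: !s=True s=False
s_6={q}: !s=True s=False
s_7={p,s}: !s=False s=True
G(!s) holds globally = False
First violation at position 0.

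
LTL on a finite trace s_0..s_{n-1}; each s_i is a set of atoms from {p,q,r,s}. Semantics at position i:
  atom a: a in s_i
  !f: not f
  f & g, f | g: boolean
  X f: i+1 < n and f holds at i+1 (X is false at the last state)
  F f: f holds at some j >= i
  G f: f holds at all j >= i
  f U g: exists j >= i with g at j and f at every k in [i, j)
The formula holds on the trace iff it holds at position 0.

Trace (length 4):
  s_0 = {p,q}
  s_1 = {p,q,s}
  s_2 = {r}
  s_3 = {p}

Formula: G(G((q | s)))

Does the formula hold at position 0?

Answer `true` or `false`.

s_0={p,q}: G(G((q | s)))=False G((q | s))=False (q | s)=True q=True s=False
s_1={p,q,s}: G(G((q | s)))=False G((q | s))=False (q | s)=True q=True s=True
s_2={r}: G(G((q | s)))=False G((q | s))=False (q | s)=False q=False s=False
s_3={p}: G(G((q | s)))=False G((q | s))=False (q | s)=False q=False s=False

Answer: false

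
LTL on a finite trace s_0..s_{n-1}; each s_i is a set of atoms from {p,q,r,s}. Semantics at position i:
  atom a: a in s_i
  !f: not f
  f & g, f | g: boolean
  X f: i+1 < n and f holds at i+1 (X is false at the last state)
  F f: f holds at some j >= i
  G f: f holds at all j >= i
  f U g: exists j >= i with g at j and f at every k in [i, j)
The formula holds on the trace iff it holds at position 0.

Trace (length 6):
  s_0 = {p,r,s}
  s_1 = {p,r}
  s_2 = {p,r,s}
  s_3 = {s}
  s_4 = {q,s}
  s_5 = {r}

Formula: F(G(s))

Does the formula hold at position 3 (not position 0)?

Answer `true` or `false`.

Answer: false

Derivation:
s_0={p,r,s}: F(G(s))=False G(s)=False s=True
s_1={p,r}: F(G(s))=False G(s)=False s=False
s_2={p,r,s}: F(G(s))=False G(s)=False s=True
s_3={s}: F(G(s))=False G(s)=False s=True
s_4={q,s}: F(G(s))=False G(s)=False s=True
s_5={r}: F(G(s))=False G(s)=False s=False
Evaluating at position 3: result = False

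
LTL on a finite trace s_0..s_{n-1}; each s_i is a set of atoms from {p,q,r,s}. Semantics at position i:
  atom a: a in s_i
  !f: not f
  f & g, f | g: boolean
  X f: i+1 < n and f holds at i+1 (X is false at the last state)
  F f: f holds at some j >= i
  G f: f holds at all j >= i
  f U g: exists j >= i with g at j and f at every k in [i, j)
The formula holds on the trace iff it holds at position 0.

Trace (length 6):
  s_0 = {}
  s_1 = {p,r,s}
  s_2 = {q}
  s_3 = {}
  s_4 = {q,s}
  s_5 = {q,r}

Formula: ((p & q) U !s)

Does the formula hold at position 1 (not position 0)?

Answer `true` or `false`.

s_0={}: ((p & q) U !s)=True (p & q)=False p=False q=False !s=True s=False
s_1={p,r,s}: ((p & q) U !s)=False (p & q)=False p=True q=False !s=False s=True
s_2={q}: ((p & q) U !s)=True (p & q)=False p=False q=True !s=True s=False
s_3={}: ((p & q) U !s)=True (p & q)=False p=False q=False !s=True s=False
s_4={q,s}: ((p & q) U !s)=False (p & q)=False p=False q=True !s=False s=True
s_5={q,r}: ((p & q) U !s)=True (p & q)=False p=False q=True !s=True s=False
Evaluating at position 1: result = False

Answer: false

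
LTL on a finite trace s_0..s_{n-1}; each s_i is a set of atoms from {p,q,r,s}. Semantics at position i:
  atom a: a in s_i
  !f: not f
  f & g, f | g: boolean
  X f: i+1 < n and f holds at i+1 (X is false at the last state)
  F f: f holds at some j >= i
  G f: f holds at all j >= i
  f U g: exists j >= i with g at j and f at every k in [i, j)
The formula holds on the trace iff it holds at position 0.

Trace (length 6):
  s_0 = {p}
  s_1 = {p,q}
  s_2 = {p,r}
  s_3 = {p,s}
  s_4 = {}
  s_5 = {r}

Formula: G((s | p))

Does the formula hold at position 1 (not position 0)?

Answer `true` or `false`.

Answer: false

Derivation:
s_0={p}: G((s | p))=False (s | p)=True s=False p=True
s_1={p,q}: G((s | p))=False (s | p)=True s=False p=True
s_2={p,r}: G((s | p))=False (s | p)=True s=False p=True
s_3={p,s}: G((s | p))=False (s | p)=True s=True p=True
s_4={}: G((s | p))=False (s | p)=False s=False p=False
s_5={r}: G((s | p))=False (s | p)=False s=False p=False
Evaluating at position 1: result = False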